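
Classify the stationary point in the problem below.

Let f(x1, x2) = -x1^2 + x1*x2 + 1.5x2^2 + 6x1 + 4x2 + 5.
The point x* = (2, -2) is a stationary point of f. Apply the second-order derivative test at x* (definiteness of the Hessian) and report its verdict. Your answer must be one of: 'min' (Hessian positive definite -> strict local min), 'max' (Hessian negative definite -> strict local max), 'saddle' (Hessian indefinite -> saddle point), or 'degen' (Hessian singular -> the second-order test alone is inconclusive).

Compute the Hessian H = grad^2 f:
  H = [[-2, 1], [1, 3]]
Verify stationarity: grad f(x*) = H x* + g = (0, 0).
Eigenvalues of H: -2.1926, 3.1926.
Eigenvalues have mixed signs, so H is indefinite -> x* is a saddle point.

saddle


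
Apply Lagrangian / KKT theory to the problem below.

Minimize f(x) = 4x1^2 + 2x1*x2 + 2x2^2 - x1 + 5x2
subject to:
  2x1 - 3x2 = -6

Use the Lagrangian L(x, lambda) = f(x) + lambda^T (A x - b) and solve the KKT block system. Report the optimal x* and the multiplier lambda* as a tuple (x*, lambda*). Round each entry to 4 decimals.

Form the Lagrangian:
  L(x, lambda) = (1/2) x^T Q x + c^T x + lambda^T (A x - b)
Stationarity (grad_x L = 0): Q x + c + A^T lambda = 0.
Primal feasibility: A x = b.

This gives the KKT block system:
  [ Q   A^T ] [ x     ]   [-c ]
  [ A    0  ] [ lambda ] = [ b ]

Solving the linear system:
  x*      = (-0.9375, 1.375)
  lambda* = (2.875)
  f(x*)   = 12.5312

x* = (-0.9375, 1.375), lambda* = (2.875)


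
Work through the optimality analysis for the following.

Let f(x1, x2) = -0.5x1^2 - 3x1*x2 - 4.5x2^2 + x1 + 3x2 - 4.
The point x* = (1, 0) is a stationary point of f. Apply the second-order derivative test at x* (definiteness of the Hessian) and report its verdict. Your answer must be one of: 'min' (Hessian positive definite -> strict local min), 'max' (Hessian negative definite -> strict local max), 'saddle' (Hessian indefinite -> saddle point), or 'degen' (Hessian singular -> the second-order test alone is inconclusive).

Compute the Hessian H = grad^2 f:
  H = [[-1, -3], [-3, -9]]
Verify stationarity: grad f(x*) = H x* + g = (0, 0).
Eigenvalues of H: -10, 0.
H has a zero eigenvalue (singular; negative semidefinite but not definite), so H is neither positive definite, negative definite, nor indefinite. The second-order test alone is inconclusive -> degen.
(Indeed, f is constant along the null direction of H through x*, so x* is not a strict local extremum.)

degen


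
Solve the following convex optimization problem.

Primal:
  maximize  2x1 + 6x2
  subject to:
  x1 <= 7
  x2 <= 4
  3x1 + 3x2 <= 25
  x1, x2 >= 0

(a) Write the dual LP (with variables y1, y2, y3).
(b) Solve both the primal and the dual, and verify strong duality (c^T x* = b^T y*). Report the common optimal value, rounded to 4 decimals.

The standard primal-dual pair for 'max c^T x s.t. A x <= b, x >= 0' is:
  Dual:  min b^T y  s.t.  A^T y >= c,  y >= 0.

So the dual LP is:
  minimize  7y1 + 4y2 + 25y3
  subject to:
    y1 + 3y3 >= 2
    y2 + 3y3 >= 6
    y1, y2, y3 >= 0

Solving the primal: x* = (4.3333, 4).
  primal value c^T x* = 32.6667.
Solving the dual: y* = (0, 4, 0.6667).
  dual value b^T y* = 32.6667.
Strong duality: c^T x* = b^T y*. Confirmed.

32.6667


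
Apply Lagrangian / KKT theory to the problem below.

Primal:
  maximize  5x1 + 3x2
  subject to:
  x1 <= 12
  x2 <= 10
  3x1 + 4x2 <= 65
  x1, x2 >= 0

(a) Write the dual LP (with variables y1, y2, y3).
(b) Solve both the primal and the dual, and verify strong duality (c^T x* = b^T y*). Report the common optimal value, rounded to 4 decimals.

The standard primal-dual pair for 'max c^T x s.t. A x <= b, x >= 0' is:
  Dual:  min b^T y  s.t.  A^T y >= c,  y >= 0.

So the dual LP is:
  minimize  12y1 + 10y2 + 65y3
  subject to:
    y1 + 3y3 >= 5
    y2 + 4y3 >= 3
    y1, y2, y3 >= 0

Solving the primal: x* = (12, 7.25).
  primal value c^T x* = 81.75.
Solving the dual: y* = (2.75, 0, 0.75).
  dual value b^T y* = 81.75.
Strong duality: c^T x* = b^T y*. Confirmed.

81.75


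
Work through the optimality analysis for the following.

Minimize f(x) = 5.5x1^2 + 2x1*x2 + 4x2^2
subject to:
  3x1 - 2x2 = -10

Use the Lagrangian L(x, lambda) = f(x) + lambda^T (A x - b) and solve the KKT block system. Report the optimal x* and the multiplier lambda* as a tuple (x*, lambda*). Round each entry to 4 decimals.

Form the Lagrangian:
  L(x, lambda) = (1/2) x^T Q x + c^T x + lambda^T (A x - b)
Stationarity (grad_x L = 0): Q x + c + A^T lambda = 0.
Primal feasibility: A x = b.

This gives the KKT block system:
  [ Q   A^T ] [ x     ]   [-c ]
  [ A    0  ] [ lambda ] = [ b ]

Solving the linear system:
  x*      = (-2, 2)
  lambda* = (6)
  f(x*)   = 30

x* = (-2, 2), lambda* = (6)


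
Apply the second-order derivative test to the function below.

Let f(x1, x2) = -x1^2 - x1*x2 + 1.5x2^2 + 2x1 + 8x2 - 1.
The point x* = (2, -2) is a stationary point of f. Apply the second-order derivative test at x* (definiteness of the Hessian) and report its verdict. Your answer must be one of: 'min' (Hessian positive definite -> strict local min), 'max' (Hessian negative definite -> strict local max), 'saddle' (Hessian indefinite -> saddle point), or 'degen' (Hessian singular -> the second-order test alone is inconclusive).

Compute the Hessian H = grad^2 f:
  H = [[-2, -1], [-1, 3]]
Verify stationarity: grad f(x*) = H x* + g = (0, 0).
Eigenvalues of H: -2.1926, 3.1926.
Eigenvalues have mixed signs, so H is indefinite -> x* is a saddle point.

saddle


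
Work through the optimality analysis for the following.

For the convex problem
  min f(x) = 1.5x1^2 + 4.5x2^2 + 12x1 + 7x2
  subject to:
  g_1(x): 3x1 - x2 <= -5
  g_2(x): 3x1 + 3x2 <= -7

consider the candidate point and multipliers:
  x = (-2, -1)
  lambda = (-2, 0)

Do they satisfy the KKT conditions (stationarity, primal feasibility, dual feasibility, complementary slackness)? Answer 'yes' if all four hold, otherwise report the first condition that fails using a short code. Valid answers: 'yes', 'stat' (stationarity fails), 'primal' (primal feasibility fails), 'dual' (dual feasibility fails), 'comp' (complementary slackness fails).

Gradient of f: grad f(x) = Q x + c = (6, -2)
Constraint values g_i(x) = a_i^T x - b_i:
  g_1((-2, -1)) = 0
  g_2((-2, -1)) = -2
Stationarity residual: grad f(x) + sum_i lambda_i a_i = (0, 0)
  -> stationarity OK
Primal feasibility (all g_i <= 0): OK
Dual feasibility (all lambda_i >= 0): FAILS
Complementary slackness (lambda_i * g_i(x) = 0 for all i): OK

Verdict: the first failing condition is dual_feasibility -> dual.

dual


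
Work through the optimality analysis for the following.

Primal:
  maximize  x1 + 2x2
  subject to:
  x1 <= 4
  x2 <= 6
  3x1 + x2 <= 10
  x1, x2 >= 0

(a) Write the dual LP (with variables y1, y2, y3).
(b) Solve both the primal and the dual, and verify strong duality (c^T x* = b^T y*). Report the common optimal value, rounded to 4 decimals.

The standard primal-dual pair for 'max c^T x s.t. A x <= b, x >= 0' is:
  Dual:  min b^T y  s.t.  A^T y >= c,  y >= 0.

So the dual LP is:
  minimize  4y1 + 6y2 + 10y3
  subject to:
    y1 + 3y3 >= 1
    y2 + y3 >= 2
    y1, y2, y3 >= 0

Solving the primal: x* = (1.3333, 6).
  primal value c^T x* = 13.3333.
Solving the dual: y* = (0, 1.6667, 0.3333).
  dual value b^T y* = 13.3333.
Strong duality: c^T x* = b^T y*. Confirmed.

13.3333


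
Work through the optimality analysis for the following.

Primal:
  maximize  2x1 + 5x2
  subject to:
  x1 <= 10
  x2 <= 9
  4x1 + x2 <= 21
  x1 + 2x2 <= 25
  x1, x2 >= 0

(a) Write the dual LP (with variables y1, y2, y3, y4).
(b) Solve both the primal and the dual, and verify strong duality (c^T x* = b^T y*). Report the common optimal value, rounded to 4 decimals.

The standard primal-dual pair for 'max c^T x s.t. A x <= b, x >= 0' is:
  Dual:  min b^T y  s.t.  A^T y >= c,  y >= 0.

So the dual LP is:
  minimize  10y1 + 9y2 + 21y3 + 25y4
  subject to:
    y1 + 4y3 + y4 >= 2
    y2 + y3 + 2y4 >= 5
    y1, y2, y3, y4 >= 0

Solving the primal: x* = (3, 9).
  primal value c^T x* = 51.
Solving the dual: y* = (0, 4.5, 0.5, 0).
  dual value b^T y* = 51.
Strong duality: c^T x* = b^T y*. Confirmed.

51


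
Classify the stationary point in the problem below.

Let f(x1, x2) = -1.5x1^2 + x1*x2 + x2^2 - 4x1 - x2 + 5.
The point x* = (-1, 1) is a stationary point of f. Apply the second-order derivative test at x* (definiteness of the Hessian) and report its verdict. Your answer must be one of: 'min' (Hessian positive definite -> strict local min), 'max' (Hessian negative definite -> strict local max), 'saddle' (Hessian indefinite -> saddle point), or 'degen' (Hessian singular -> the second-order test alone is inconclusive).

Compute the Hessian H = grad^2 f:
  H = [[-3, 1], [1, 2]]
Verify stationarity: grad f(x*) = H x* + g = (0, 0).
Eigenvalues of H: -3.1926, 2.1926.
Eigenvalues have mixed signs, so H is indefinite -> x* is a saddle point.

saddle


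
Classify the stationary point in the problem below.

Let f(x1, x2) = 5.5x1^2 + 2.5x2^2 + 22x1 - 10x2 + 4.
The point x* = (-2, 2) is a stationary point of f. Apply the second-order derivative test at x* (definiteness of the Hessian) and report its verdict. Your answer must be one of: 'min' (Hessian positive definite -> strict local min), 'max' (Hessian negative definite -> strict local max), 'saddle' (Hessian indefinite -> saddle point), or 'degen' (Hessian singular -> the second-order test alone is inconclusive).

Compute the Hessian H = grad^2 f:
  H = [[11, 0], [0, 5]]
Verify stationarity: grad f(x*) = H x* + g = (0, 0).
Eigenvalues of H: 5, 11.
Both eigenvalues > 0, so H is positive definite -> x* is a strict local min.

min


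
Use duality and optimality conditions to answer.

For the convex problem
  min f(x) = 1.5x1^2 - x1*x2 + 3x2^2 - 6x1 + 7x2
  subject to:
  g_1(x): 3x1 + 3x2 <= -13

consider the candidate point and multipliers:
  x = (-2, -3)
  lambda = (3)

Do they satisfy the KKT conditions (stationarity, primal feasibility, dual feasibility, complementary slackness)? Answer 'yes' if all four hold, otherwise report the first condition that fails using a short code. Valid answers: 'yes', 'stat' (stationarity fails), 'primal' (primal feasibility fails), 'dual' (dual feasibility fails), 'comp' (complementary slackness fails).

Gradient of f: grad f(x) = Q x + c = (-9, -9)
Constraint values g_i(x) = a_i^T x - b_i:
  g_1((-2, -3)) = -2
Stationarity residual: grad f(x) + sum_i lambda_i a_i = (0, 0)
  -> stationarity OK
Primal feasibility (all g_i <= 0): OK
Dual feasibility (all lambda_i >= 0): OK
Complementary slackness (lambda_i * g_i(x) = 0 for all i): FAILS

Verdict: the first failing condition is complementary_slackness -> comp.

comp


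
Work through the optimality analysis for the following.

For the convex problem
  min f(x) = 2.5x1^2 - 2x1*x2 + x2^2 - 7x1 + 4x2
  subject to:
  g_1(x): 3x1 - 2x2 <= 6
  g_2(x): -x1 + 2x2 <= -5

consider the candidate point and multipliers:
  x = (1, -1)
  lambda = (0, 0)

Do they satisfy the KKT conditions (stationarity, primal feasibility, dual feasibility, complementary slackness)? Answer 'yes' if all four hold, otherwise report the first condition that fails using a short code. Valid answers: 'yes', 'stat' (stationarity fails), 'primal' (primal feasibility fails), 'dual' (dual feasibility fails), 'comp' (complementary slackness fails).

Gradient of f: grad f(x) = Q x + c = (0, 0)
Constraint values g_i(x) = a_i^T x - b_i:
  g_1((1, -1)) = -1
  g_2((1, -1)) = 2
Stationarity residual: grad f(x) + sum_i lambda_i a_i = (0, 0)
  -> stationarity OK
Primal feasibility (all g_i <= 0): FAILS
Dual feasibility (all lambda_i >= 0): OK
Complementary slackness (lambda_i * g_i(x) = 0 for all i): OK

Verdict: the first failing condition is primal_feasibility -> primal.

primal


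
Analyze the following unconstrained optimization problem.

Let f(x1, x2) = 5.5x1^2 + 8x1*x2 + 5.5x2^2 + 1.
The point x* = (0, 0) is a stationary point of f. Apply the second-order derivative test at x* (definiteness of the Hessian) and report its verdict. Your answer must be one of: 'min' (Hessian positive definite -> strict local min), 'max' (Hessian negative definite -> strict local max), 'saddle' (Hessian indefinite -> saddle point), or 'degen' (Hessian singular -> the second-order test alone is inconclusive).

Compute the Hessian H = grad^2 f:
  H = [[11, 8], [8, 11]]
Verify stationarity: grad f(x*) = H x* + g = (0, 0).
Eigenvalues of H: 3, 19.
Both eigenvalues > 0, so H is positive definite -> x* is a strict local min.

min


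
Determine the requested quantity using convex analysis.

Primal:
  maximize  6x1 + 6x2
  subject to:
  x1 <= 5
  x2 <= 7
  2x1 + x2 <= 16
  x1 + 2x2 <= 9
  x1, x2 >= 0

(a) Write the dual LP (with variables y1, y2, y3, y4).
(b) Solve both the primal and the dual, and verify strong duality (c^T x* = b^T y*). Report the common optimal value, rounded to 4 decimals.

The standard primal-dual pair for 'max c^T x s.t. A x <= b, x >= 0' is:
  Dual:  min b^T y  s.t.  A^T y >= c,  y >= 0.

So the dual LP is:
  minimize  5y1 + 7y2 + 16y3 + 9y4
  subject to:
    y1 + 2y3 + y4 >= 6
    y2 + y3 + 2y4 >= 6
    y1, y2, y3, y4 >= 0

Solving the primal: x* = (5, 2).
  primal value c^T x* = 42.
Solving the dual: y* = (3, 0, 0, 3).
  dual value b^T y* = 42.
Strong duality: c^T x* = b^T y*. Confirmed.

42


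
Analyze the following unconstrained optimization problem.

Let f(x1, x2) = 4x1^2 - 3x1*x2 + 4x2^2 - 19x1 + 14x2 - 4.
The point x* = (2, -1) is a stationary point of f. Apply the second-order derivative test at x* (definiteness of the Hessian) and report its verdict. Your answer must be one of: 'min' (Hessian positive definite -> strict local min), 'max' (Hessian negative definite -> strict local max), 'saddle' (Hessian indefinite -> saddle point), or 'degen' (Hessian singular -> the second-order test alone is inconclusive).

Compute the Hessian H = grad^2 f:
  H = [[8, -3], [-3, 8]]
Verify stationarity: grad f(x*) = H x* + g = (0, 0).
Eigenvalues of H: 5, 11.
Both eigenvalues > 0, so H is positive definite -> x* is a strict local min.

min


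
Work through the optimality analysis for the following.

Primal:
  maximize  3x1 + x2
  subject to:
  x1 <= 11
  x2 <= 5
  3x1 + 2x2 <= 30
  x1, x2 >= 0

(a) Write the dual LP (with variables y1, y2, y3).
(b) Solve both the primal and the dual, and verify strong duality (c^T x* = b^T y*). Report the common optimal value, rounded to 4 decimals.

The standard primal-dual pair for 'max c^T x s.t. A x <= b, x >= 0' is:
  Dual:  min b^T y  s.t.  A^T y >= c,  y >= 0.

So the dual LP is:
  minimize  11y1 + 5y2 + 30y3
  subject to:
    y1 + 3y3 >= 3
    y2 + 2y3 >= 1
    y1, y2, y3 >= 0

Solving the primal: x* = (10, 0).
  primal value c^T x* = 30.
Solving the dual: y* = (0, 0, 1).
  dual value b^T y* = 30.
Strong duality: c^T x* = b^T y*. Confirmed.

30


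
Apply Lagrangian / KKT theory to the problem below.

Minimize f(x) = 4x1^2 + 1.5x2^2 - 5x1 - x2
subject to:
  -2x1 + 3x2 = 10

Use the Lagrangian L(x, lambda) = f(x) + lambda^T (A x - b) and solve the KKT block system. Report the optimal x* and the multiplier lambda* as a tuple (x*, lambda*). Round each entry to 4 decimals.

Form the Lagrangian:
  L(x, lambda) = (1/2) x^T Q x + c^T x + lambda^T (A x - b)
Stationarity (grad_x L = 0): Q x + c + A^T lambda = 0.
Primal feasibility: A x = b.

This gives the KKT block system:
  [ Q   A^T ] [ x     ]   [-c ]
  [ A    0  ] [ lambda ] = [ b ]

Solving the linear system:
  x*      = (-0.1071, 3.2619)
  lambda* = (-2.9286)
  f(x*)   = 13.2798

x* = (-0.1071, 3.2619), lambda* = (-2.9286)


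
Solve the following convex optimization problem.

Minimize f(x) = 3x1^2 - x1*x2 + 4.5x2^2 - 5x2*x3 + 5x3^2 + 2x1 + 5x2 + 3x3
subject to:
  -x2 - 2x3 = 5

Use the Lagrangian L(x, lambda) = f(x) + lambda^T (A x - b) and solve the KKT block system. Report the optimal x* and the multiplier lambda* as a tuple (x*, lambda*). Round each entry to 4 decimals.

Form the Lagrangian:
  L(x, lambda) = (1/2) x^T Q x + c^T x + lambda^T (A x - b)
Stationarity (grad_x L = 0): Q x + c + A^T lambda = 0.
Primal feasibility: A x = b.

This gives the KKT block system:
  [ Q   A^T ] [ x     ]   [-c ]
  [ A    0  ] [ lambda ] = [ b ]

Solving the linear system:
  x*      = (-0.6276, -1.7653, -1.6173)
  lambda* = (-2.1735)
  f(x*)   = -2.0332

x* = (-0.6276, -1.7653, -1.6173), lambda* = (-2.1735)


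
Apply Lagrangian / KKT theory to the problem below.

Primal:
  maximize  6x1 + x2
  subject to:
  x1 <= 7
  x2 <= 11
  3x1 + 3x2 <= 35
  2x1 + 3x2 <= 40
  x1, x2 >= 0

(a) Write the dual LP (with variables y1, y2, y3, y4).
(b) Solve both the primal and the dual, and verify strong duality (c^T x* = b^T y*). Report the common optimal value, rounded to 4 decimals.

The standard primal-dual pair for 'max c^T x s.t. A x <= b, x >= 0' is:
  Dual:  min b^T y  s.t.  A^T y >= c,  y >= 0.

So the dual LP is:
  minimize  7y1 + 11y2 + 35y3 + 40y4
  subject to:
    y1 + 3y3 + 2y4 >= 6
    y2 + 3y3 + 3y4 >= 1
    y1, y2, y3, y4 >= 0

Solving the primal: x* = (7, 4.6667).
  primal value c^T x* = 46.6667.
Solving the dual: y* = (5, 0, 0.3333, 0).
  dual value b^T y* = 46.6667.
Strong duality: c^T x* = b^T y*. Confirmed.

46.6667


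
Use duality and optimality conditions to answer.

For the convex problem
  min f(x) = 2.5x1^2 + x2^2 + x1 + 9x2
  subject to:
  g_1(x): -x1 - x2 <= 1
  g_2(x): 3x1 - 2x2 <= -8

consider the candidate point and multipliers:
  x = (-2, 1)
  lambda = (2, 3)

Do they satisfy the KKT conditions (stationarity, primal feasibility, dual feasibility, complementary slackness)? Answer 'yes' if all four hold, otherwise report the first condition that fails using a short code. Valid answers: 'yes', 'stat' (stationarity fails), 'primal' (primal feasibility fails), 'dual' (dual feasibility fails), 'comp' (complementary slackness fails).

Gradient of f: grad f(x) = Q x + c = (-9, 11)
Constraint values g_i(x) = a_i^T x - b_i:
  g_1((-2, 1)) = 0
  g_2((-2, 1)) = 0
Stationarity residual: grad f(x) + sum_i lambda_i a_i = (-2, 3)
  -> stationarity FAILS
Primal feasibility (all g_i <= 0): OK
Dual feasibility (all lambda_i >= 0): OK
Complementary slackness (lambda_i * g_i(x) = 0 for all i): OK

Verdict: the first failing condition is stationarity -> stat.

stat


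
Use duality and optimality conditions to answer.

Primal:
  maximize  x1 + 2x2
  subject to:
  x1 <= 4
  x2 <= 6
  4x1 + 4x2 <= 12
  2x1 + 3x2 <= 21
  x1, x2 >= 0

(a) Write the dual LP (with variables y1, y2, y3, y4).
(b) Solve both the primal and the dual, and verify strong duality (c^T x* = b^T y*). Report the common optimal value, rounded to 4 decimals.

The standard primal-dual pair for 'max c^T x s.t. A x <= b, x >= 0' is:
  Dual:  min b^T y  s.t.  A^T y >= c,  y >= 0.

So the dual LP is:
  minimize  4y1 + 6y2 + 12y3 + 21y4
  subject to:
    y1 + 4y3 + 2y4 >= 1
    y2 + 4y3 + 3y4 >= 2
    y1, y2, y3, y4 >= 0

Solving the primal: x* = (0, 3).
  primal value c^T x* = 6.
Solving the dual: y* = (0, 0, 0.5, 0).
  dual value b^T y* = 6.
Strong duality: c^T x* = b^T y*. Confirmed.

6


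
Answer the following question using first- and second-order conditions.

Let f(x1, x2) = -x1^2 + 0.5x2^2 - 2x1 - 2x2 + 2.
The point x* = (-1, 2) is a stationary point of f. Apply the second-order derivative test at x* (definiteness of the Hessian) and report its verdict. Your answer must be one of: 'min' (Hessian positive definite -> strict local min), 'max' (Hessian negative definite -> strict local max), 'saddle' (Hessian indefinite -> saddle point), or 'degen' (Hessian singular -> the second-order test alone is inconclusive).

Compute the Hessian H = grad^2 f:
  H = [[-2, 0], [0, 1]]
Verify stationarity: grad f(x*) = H x* + g = (0, 0).
Eigenvalues of H: -2, 1.
Eigenvalues have mixed signs, so H is indefinite -> x* is a saddle point.

saddle


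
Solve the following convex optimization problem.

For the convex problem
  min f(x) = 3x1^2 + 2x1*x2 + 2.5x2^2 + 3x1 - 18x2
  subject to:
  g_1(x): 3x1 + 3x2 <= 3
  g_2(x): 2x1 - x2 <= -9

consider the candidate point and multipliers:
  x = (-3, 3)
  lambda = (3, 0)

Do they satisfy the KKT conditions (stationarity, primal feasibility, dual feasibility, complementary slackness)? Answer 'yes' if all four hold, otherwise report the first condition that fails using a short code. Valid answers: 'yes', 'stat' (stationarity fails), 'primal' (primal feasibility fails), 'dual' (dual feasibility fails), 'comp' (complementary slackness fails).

Gradient of f: grad f(x) = Q x + c = (-9, -9)
Constraint values g_i(x) = a_i^T x - b_i:
  g_1((-3, 3)) = -3
  g_2((-3, 3)) = 0
Stationarity residual: grad f(x) + sum_i lambda_i a_i = (0, 0)
  -> stationarity OK
Primal feasibility (all g_i <= 0): OK
Dual feasibility (all lambda_i >= 0): OK
Complementary slackness (lambda_i * g_i(x) = 0 for all i): FAILS

Verdict: the first failing condition is complementary_slackness -> comp.

comp


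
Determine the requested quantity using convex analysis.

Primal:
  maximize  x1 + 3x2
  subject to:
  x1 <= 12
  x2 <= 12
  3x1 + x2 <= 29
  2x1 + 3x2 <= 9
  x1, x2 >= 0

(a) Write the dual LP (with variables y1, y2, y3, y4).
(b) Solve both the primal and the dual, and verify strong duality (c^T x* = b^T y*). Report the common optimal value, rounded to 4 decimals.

The standard primal-dual pair for 'max c^T x s.t. A x <= b, x >= 0' is:
  Dual:  min b^T y  s.t.  A^T y >= c,  y >= 0.

So the dual LP is:
  minimize  12y1 + 12y2 + 29y3 + 9y4
  subject to:
    y1 + 3y3 + 2y4 >= 1
    y2 + y3 + 3y4 >= 3
    y1, y2, y3, y4 >= 0

Solving the primal: x* = (0, 3).
  primal value c^T x* = 9.
Solving the dual: y* = (0, 0, 0, 1).
  dual value b^T y* = 9.
Strong duality: c^T x* = b^T y*. Confirmed.

9


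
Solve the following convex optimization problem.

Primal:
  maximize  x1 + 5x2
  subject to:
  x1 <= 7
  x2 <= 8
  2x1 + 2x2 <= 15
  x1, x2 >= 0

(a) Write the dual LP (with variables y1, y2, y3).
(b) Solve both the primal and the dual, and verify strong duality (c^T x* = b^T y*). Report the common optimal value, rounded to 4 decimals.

The standard primal-dual pair for 'max c^T x s.t. A x <= b, x >= 0' is:
  Dual:  min b^T y  s.t.  A^T y >= c,  y >= 0.

So the dual LP is:
  minimize  7y1 + 8y2 + 15y3
  subject to:
    y1 + 2y3 >= 1
    y2 + 2y3 >= 5
    y1, y2, y3 >= 0

Solving the primal: x* = (0, 7.5).
  primal value c^T x* = 37.5.
Solving the dual: y* = (0, 0, 2.5).
  dual value b^T y* = 37.5.
Strong duality: c^T x* = b^T y*. Confirmed.

37.5


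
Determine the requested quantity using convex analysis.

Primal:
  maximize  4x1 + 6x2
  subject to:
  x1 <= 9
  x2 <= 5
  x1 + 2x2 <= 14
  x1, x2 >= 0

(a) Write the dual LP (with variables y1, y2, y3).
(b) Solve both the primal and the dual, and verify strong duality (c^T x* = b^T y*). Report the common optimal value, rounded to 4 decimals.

The standard primal-dual pair for 'max c^T x s.t. A x <= b, x >= 0' is:
  Dual:  min b^T y  s.t.  A^T y >= c,  y >= 0.

So the dual LP is:
  minimize  9y1 + 5y2 + 14y3
  subject to:
    y1 + y3 >= 4
    y2 + 2y3 >= 6
    y1, y2, y3 >= 0

Solving the primal: x* = (9, 2.5).
  primal value c^T x* = 51.
Solving the dual: y* = (1, 0, 3).
  dual value b^T y* = 51.
Strong duality: c^T x* = b^T y*. Confirmed.

51


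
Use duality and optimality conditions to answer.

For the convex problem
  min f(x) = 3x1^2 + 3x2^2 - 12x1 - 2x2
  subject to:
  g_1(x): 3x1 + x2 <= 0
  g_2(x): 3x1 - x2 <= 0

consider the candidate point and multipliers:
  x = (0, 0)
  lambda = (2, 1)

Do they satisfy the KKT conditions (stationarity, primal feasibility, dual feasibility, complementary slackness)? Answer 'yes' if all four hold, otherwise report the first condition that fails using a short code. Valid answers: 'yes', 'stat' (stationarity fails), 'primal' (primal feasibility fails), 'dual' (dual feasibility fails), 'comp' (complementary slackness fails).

Gradient of f: grad f(x) = Q x + c = (-12, -2)
Constraint values g_i(x) = a_i^T x - b_i:
  g_1((0, 0)) = 0
  g_2((0, 0)) = 0
Stationarity residual: grad f(x) + sum_i lambda_i a_i = (-3, -1)
  -> stationarity FAILS
Primal feasibility (all g_i <= 0): OK
Dual feasibility (all lambda_i >= 0): OK
Complementary slackness (lambda_i * g_i(x) = 0 for all i): OK

Verdict: the first failing condition is stationarity -> stat.

stat


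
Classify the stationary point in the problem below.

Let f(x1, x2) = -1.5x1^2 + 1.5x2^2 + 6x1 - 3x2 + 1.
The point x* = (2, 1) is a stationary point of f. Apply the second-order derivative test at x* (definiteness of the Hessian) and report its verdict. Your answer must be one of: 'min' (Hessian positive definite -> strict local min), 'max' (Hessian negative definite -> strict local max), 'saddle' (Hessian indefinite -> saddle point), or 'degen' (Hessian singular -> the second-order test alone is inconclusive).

Compute the Hessian H = grad^2 f:
  H = [[-3, 0], [0, 3]]
Verify stationarity: grad f(x*) = H x* + g = (0, 0).
Eigenvalues of H: -3, 3.
Eigenvalues have mixed signs, so H is indefinite -> x* is a saddle point.

saddle


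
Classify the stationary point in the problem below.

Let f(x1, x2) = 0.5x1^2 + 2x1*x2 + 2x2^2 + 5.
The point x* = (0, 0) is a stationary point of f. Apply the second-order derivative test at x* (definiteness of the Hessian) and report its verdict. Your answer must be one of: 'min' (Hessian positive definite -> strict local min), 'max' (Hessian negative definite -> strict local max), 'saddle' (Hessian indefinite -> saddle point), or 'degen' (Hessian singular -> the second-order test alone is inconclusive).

Compute the Hessian H = grad^2 f:
  H = [[1, 2], [2, 4]]
Verify stationarity: grad f(x*) = H x* + g = (0, 0).
Eigenvalues of H: 0, 5.
H has a zero eigenvalue (singular; positive semidefinite but not definite), so H is neither positive definite, negative definite, nor indefinite. The second-order test alone is inconclusive -> degen.
(Indeed, f is constant along the null direction of H through x*, so x* is not a strict local extremum.)

degen


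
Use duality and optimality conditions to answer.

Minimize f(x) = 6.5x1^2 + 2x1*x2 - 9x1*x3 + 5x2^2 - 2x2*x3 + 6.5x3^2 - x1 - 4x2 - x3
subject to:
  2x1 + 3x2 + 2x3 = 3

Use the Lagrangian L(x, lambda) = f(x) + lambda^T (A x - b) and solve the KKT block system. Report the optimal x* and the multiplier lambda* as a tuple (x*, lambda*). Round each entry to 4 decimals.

Form the Lagrangian:
  L(x, lambda) = (1/2) x^T Q x + c^T x + lambda^T (A x - b)
Stationarity (grad_x L = 0): Q x + c + A^T lambda = 0.
Primal feasibility: A x = b.

This gives the KKT block system:
  [ Q   A^T ] [ x     ]   [-c ]
  [ A    0  ] [ lambda ] = [ b ]

Solving the linear system:
  x*      = (0.3336, 0.4952, 0.4236)
  lambda* = (-0.2572)
  f(x*)   = -0.9831

x* = (0.3336, 0.4952, 0.4236), lambda* = (-0.2572)


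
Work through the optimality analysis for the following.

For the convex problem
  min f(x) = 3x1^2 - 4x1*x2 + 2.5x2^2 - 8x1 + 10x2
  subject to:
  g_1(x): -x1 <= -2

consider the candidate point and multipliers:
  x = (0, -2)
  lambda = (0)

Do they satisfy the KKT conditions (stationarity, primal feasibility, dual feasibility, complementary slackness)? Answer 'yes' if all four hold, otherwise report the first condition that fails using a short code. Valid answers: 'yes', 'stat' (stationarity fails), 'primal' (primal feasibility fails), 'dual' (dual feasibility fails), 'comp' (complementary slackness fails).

Gradient of f: grad f(x) = Q x + c = (0, 0)
Constraint values g_i(x) = a_i^T x - b_i:
  g_1((0, -2)) = 2
Stationarity residual: grad f(x) + sum_i lambda_i a_i = (0, 0)
  -> stationarity OK
Primal feasibility (all g_i <= 0): FAILS
Dual feasibility (all lambda_i >= 0): OK
Complementary slackness (lambda_i * g_i(x) = 0 for all i): OK

Verdict: the first failing condition is primal_feasibility -> primal.

primal


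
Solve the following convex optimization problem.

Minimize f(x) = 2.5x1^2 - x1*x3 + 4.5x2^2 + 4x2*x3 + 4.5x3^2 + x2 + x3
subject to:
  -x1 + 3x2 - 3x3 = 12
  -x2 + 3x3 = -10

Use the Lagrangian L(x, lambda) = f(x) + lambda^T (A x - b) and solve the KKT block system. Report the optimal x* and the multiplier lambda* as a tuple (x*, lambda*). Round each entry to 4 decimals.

Form the Lagrangian:
  L(x, lambda) = (1/2) x^T Q x + c^T x + lambda^T (A x - b)
Stationarity (grad_x L = 0): Q x + c + A^T lambda = 0.
Primal feasibility: A x = b.

This gives the KKT block system:
  [ Q   A^T ] [ x     ]   [-c ]
  [ A    0  ] [ lambda ] = [ b ]

Solving the linear system:
  x*      = (0.2128, 1.1064, -2.9645)
  lambda* = (4.0284, 11.1844)
  f(x*)   = 30.8227

x* = (0.2128, 1.1064, -2.9645), lambda* = (4.0284, 11.1844)


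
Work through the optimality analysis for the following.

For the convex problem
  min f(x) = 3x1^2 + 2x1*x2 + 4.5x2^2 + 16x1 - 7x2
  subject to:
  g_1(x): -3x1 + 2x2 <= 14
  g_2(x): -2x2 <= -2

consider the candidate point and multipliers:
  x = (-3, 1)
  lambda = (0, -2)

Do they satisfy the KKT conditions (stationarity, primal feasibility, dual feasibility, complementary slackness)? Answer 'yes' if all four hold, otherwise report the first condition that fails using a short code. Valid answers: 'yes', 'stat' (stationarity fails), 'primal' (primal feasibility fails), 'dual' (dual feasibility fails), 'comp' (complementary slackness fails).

Gradient of f: grad f(x) = Q x + c = (0, -4)
Constraint values g_i(x) = a_i^T x - b_i:
  g_1((-3, 1)) = -3
  g_2((-3, 1)) = 0
Stationarity residual: grad f(x) + sum_i lambda_i a_i = (0, 0)
  -> stationarity OK
Primal feasibility (all g_i <= 0): OK
Dual feasibility (all lambda_i >= 0): FAILS
Complementary slackness (lambda_i * g_i(x) = 0 for all i): OK

Verdict: the first failing condition is dual_feasibility -> dual.

dual


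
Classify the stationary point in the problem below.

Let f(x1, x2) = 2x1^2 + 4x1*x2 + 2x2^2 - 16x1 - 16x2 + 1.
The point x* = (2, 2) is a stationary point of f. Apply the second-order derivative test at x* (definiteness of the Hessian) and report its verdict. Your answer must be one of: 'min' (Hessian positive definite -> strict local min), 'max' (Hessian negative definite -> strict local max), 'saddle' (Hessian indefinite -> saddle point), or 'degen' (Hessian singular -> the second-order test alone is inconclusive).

Compute the Hessian H = grad^2 f:
  H = [[4, 4], [4, 4]]
Verify stationarity: grad f(x*) = H x* + g = (0, 0).
Eigenvalues of H: 0, 8.
H has a zero eigenvalue (singular; positive semidefinite but not definite), so H is neither positive definite, negative definite, nor indefinite. The second-order test alone is inconclusive -> degen.
(Indeed, f is constant along the null direction of H through x*, so x* is not a strict local extremum.)

degen


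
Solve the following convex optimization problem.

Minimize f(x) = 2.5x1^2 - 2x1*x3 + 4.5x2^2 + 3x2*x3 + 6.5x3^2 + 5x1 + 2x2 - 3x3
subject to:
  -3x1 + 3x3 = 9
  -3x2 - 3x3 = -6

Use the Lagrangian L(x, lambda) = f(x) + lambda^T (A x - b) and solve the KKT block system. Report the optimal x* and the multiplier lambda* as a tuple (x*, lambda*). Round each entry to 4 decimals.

Form the Lagrangian:
  L(x, lambda) = (1/2) x^T Q x + c^T x + lambda^T (A x - b)
Stationarity (grad_x L = 0): Q x + c + A^T lambda = 0.
Primal feasibility: A x = b.

This gives the KKT block system:
  [ Q   A^T ] [ x     ]   [-c ]
  [ A    0  ] [ lambda ] = [ b ]

Solving the linear system:
  x*      = (-1.7647, 0.7647, 1.2353)
  lambda* = (-2.098, 4.1961)
  f(x*)   = 16.5294

x* = (-1.7647, 0.7647, 1.2353), lambda* = (-2.098, 4.1961)


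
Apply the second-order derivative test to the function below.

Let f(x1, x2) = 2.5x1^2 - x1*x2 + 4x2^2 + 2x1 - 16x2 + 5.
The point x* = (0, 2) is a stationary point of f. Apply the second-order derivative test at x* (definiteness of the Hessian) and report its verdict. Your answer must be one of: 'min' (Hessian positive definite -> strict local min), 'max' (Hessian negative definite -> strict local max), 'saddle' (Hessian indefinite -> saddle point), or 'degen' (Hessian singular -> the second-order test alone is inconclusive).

Compute the Hessian H = grad^2 f:
  H = [[5, -1], [-1, 8]]
Verify stationarity: grad f(x*) = H x* + g = (0, 0).
Eigenvalues of H: 4.6972, 8.3028.
Both eigenvalues > 0, so H is positive definite -> x* is a strict local min.

min


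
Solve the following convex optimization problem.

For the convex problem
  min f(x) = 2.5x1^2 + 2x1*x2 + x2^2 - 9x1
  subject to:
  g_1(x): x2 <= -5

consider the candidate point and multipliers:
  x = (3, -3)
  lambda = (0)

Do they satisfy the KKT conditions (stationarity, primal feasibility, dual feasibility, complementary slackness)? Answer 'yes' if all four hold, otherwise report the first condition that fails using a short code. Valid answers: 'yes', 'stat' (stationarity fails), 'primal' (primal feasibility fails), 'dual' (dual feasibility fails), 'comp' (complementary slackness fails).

Gradient of f: grad f(x) = Q x + c = (0, 0)
Constraint values g_i(x) = a_i^T x - b_i:
  g_1((3, -3)) = 2
Stationarity residual: grad f(x) + sum_i lambda_i a_i = (0, 0)
  -> stationarity OK
Primal feasibility (all g_i <= 0): FAILS
Dual feasibility (all lambda_i >= 0): OK
Complementary slackness (lambda_i * g_i(x) = 0 for all i): OK

Verdict: the first failing condition is primal_feasibility -> primal.

primal


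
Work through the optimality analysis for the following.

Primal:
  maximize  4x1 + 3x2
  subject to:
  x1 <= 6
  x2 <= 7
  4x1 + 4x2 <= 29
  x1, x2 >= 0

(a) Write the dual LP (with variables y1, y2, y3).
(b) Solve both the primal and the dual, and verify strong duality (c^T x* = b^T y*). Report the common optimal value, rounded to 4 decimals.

The standard primal-dual pair for 'max c^T x s.t. A x <= b, x >= 0' is:
  Dual:  min b^T y  s.t.  A^T y >= c,  y >= 0.

So the dual LP is:
  minimize  6y1 + 7y2 + 29y3
  subject to:
    y1 + 4y3 >= 4
    y2 + 4y3 >= 3
    y1, y2, y3 >= 0

Solving the primal: x* = (6, 1.25).
  primal value c^T x* = 27.75.
Solving the dual: y* = (1, 0, 0.75).
  dual value b^T y* = 27.75.
Strong duality: c^T x* = b^T y*. Confirmed.

27.75


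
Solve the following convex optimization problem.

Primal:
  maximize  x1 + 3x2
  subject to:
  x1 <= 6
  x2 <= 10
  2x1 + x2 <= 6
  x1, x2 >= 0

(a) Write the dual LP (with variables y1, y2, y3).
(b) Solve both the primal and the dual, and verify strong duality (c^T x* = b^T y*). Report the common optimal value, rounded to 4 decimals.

The standard primal-dual pair for 'max c^T x s.t. A x <= b, x >= 0' is:
  Dual:  min b^T y  s.t.  A^T y >= c,  y >= 0.

So the dual LP is:
  minimize  6y1 + 10y2 + 6y3
  subject to:
    y1 + 2y3 >= 1
    y2 + y3 >= 3
    y1, y2, y3 >= 0

Solving the primal: x* = (0, 6).
  primal value c^T x* = 18.
Solving the dual: y* = (0, 0, 3).
  dual value b^T y* = 18.
Strong duality: c^T x* = b^T y*. Confirmed.

18


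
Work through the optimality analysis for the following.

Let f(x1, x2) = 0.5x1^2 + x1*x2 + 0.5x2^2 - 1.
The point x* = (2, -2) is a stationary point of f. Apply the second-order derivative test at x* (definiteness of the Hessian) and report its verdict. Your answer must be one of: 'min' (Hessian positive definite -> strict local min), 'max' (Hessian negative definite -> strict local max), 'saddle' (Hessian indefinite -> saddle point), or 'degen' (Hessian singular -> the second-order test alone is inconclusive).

Compute the Hessian H = grad^2 f:
  H = [[1, 1], [1, 1]]
Verify stationarity: grad f(x*) = H x* + g = (0, 0).
Eigenvalues of H: 0, 2.
H has a zero eigenvalue (singular; positive semidefinite but not definite), so H is neither positive definite, negative definite, nor indefinite. The second-order test alone is inconclusive -> degen.
(Indeed, f is constant along the null direction of H through x*, so x* is not a strict local extremum.)

degen


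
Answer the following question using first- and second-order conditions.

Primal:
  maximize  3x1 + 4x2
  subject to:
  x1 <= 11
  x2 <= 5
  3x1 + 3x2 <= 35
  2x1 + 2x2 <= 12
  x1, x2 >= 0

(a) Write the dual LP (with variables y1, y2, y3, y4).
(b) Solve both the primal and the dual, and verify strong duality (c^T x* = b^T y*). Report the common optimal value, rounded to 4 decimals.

The standard primal-dual pair for 'max c^T x s.t. A x <= b, x >= 0' is:
  Dual:  min b^T y  s.t.  A^T y >= c,  y >= 0.

So the dual LP is:
  minimize  11y1 + 5y2 + 35y3 + 12y4
  subject to:
    y1 + 3y3 + 2y4 >= 3
    y2 + 3y3 + 2y4 >= 4
    y1, y2, y3, y4 >= 0

Solving the primal: x* = (1, 5).
  primal value c^T x* = 23.
Solving the dual: y* = (0, 1, 0, 1.5).
  dual value b^T y* = 23.
Strong duality: c^T x* = b^T y*. Confirmed.

23


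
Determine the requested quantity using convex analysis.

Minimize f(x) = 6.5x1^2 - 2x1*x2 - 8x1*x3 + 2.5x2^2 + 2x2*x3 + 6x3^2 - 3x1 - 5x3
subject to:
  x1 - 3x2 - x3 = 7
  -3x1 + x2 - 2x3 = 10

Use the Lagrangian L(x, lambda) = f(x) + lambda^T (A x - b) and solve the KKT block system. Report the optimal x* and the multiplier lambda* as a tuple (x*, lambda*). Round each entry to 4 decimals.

Form the Lagrangian:
  L(x, lambda) = (1/2) x^T Q x + c^T x + lambda^T (A x - b)
Stationarity (grad_x L = 0): Q x + c + A^T lambda = 0.
Primal feasibility: A x = b.

This gives the KKT block system:
  [ Q   A^T ] [ x     ]   [-c ]
  [ A    0  ] [ lambda ] = [ b ]

Solving the linear system:
  x*      = (-2.5433, -2.3881, -2.3791)
  lambda* = (-5.8862, -6.0466)
  f(x*)   = 60.5971

x* = (-2.5433, -2.3881, -2.3791), lambda* = (-5.8862, -6.0466)


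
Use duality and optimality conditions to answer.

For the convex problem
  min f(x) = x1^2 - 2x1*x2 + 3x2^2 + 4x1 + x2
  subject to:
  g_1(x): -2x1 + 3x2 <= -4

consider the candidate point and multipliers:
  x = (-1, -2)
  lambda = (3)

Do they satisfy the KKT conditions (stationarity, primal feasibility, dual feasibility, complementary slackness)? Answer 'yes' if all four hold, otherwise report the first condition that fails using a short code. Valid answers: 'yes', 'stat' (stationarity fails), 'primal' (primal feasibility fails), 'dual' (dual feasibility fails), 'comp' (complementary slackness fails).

Gradient of f: grad f(x) = Q x + c = (6, -9)
Constraint values g_i(x) = a_i^T x - b_i:
  g_1((-1, -2)) = 0
Stationarity residual: grad f(x) + sum_i lambda_i a_i = (0, 0)
  -> stationarity OK
Primal feasibility (all g_i <= 0): OK
Dual feasibility (all lambda_i >= 0): OK
Complementary slackness (lambda_i * g_i(x) = 0 for all i): OK

Verdict: yes, KKT holds.

yes


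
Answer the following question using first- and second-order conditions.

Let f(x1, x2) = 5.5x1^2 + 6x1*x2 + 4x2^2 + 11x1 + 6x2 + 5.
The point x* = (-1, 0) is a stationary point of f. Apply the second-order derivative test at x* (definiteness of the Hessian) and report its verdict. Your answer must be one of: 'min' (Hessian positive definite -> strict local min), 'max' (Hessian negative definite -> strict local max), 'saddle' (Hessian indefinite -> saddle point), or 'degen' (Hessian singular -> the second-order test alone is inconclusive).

Compute the Hessian H = grad^2 f:
  H = [[11, 6], [6, 8]]
Verify stationarity: grad f(x*) = H x* + g = (0, 0).
Eigenvalues of H: 3.3153, 15.6847.
Both eigenvalues > 0, so H is positive definite -> x* is a strict local min.

min


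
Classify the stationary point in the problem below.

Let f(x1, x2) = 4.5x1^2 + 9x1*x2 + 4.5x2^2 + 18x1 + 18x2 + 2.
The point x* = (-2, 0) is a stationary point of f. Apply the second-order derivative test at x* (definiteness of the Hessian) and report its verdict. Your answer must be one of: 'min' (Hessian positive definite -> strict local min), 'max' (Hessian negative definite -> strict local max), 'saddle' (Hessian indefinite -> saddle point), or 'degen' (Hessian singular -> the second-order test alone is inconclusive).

Compute the Hessian H = grad^2 f:
  H = [[9, 9], [9, 9]]
Verify stationarity: grad f(x*) = H x* + g = (0, 0).
Eigenvalues of H: 0, 18.
H has a zero eigenvalue (singular; positive semidefinite but not definite), so H is neither positive definite, negative definite, nor indefinite. The second-order test alone is inconclusive -> degen.
(Indeed, f is constant along the null direction of H through x*, so x* is not a strict local extremum.)

degen


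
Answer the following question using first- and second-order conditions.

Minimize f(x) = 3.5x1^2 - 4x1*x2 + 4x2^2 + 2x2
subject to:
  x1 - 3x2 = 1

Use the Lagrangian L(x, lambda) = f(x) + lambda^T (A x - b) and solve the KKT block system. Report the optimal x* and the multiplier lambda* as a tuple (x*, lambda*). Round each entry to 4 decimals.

Form the Lagrangian:
  L(x, lambda) = (1/2) x^T Q x + c^T x + lambda^T (A x - b)
Stationarity (grad_x L = 0): Q x + c + A^T lambda = 0.
Primal feasibility: A x = b.

This gives the KKT block system:
  [ Q   A^T ] [ x     ]   [-c ]
  [ A    0  ] [ lambda ] = [ b ]

Solving the linear system:
  x*      = (-0.2128, -0.4043)
  lambda* = (-0.1277)
  f(x*)   = -0.3404

x* = (-0.2128, -0.4043), lambda* = (-0.1277)
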